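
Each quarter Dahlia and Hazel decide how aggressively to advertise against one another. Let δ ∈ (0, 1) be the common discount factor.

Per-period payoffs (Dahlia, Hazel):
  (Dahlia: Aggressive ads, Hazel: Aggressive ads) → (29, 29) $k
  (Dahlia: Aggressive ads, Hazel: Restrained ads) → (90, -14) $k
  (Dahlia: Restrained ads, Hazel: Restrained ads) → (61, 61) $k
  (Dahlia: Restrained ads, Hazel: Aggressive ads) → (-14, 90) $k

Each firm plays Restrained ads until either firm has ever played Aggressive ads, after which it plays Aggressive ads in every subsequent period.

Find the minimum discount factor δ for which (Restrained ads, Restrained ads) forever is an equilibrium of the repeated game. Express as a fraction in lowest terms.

61/(1−δ) ≥ 90 + 29δ/(1−δ)
61 ≥ 90 − 61δ
δ ≥ 29/61.

29/61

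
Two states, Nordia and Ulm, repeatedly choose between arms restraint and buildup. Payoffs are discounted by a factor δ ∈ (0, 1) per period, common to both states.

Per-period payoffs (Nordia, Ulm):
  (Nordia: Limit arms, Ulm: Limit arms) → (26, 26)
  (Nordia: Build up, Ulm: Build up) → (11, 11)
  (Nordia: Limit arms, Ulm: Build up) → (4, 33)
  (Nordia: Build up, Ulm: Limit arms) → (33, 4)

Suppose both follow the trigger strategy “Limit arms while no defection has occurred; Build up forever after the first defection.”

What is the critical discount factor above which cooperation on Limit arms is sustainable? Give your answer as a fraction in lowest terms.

One-period gain from deviating is 33 − 26 = 7. The loss is 26 − 11 = 15 in every subsequent period, with present value 15·δ/(1−δ).
Deviation is unprofitable when 15·δ/(1−δ) ≥ 7, i.e. δ/(1−δ) ≥ 7/15.
Equivalently δ ≥ 7/(7+15) = 7/22.

7/22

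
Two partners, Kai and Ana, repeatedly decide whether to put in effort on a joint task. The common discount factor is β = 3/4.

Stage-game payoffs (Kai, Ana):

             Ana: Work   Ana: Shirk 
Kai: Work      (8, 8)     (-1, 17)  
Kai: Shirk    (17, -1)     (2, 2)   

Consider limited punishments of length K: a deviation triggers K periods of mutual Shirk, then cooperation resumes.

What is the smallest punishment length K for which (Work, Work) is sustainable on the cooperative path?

Need Σ_{k=1}^{K} β^k ≥ (17−8)/(8−2) = 1.5000 at β = 3/4.
At K = 2 the sum is 1.3125 < 1.5000; at K = 3 it is 1.7344 ≥ 1.5000.
So the minimum punishment length is K = 3.

3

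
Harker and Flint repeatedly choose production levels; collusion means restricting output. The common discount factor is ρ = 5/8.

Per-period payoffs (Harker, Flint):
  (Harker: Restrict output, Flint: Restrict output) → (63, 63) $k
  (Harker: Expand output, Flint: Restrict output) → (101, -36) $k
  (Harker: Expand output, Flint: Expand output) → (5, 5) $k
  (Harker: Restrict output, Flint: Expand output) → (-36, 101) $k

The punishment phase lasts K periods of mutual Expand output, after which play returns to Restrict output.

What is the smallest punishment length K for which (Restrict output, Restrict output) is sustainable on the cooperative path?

No profitable deviation requires (63−5)(ρ+…+ρ^K) ≥ 101−63, i.e. ρ+…+ρ^K ≥ 19/29 ≈ 0.6552.
With ρ = 5/8, the partial sums are K=1: 0.6250, K=2: 1.0156.
K = 2 is the first length at which the sum reaches 0.6552.

2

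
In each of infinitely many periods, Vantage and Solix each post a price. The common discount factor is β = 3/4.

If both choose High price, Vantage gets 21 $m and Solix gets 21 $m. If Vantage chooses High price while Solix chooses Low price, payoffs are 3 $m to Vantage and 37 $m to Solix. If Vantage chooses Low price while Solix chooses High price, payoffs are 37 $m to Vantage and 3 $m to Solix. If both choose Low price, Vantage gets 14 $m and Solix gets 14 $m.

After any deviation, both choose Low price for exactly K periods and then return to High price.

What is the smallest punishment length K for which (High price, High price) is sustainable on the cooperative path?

No profitable deviation requires (21−14)(β+…+β^K) ≥ 37−21, i.e. β+…+β^K ≥ 16/7 ≈ 2.2857.
With β = 3/4, the partial sums are K=1: 0.7500, K=2: 1.3125, K=3: 1.7344, K=4: 2.0508, K=5: 2.2881.
K = 5 is the first length at which the sum reaches 2.2857.

5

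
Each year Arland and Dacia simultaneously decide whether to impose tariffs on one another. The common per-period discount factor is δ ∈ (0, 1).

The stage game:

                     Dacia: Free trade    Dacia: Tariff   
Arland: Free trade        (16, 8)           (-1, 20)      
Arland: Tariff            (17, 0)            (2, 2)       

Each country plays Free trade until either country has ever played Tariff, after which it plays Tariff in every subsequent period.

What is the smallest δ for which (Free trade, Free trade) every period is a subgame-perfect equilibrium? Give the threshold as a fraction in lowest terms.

2/3

For Arland: deviation gain 17−16 = 1, per-period punishment loss 16−2 = 14. IC gives δ ≥ 1/15.
For Dacia: gain 12, loss 6 per period, so δ ≥ 12/18 = 2/3.
The tighter constraint is Dacia's, so cooperation needs δ ≥ 2/3.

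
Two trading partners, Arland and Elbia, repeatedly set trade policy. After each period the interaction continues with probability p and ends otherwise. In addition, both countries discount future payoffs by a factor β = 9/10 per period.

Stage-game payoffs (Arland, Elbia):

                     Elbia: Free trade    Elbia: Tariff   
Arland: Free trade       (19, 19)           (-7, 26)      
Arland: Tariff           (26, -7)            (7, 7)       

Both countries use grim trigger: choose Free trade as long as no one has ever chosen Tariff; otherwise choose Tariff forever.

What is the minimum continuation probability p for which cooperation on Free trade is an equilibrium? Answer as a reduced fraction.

With continuation probability p and discount β, the effective per-period discount factor is βp.
Grim-trigger IC: βp ≥ (26−19)/(26−7) = 7/19.
So p ≥ (7/19)/(9/10) = 70/171.

70/171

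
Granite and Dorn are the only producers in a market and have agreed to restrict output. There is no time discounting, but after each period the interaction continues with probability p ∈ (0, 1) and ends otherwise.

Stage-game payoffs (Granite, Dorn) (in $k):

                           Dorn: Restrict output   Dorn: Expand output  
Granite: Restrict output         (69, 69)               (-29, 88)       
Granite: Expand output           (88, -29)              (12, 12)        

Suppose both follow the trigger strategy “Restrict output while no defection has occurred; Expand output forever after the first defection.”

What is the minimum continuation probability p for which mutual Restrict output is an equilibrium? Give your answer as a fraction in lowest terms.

1/4

With no time discounting, the continuation probability p plays the role of the discount factor.
Grim-trigger IC: 69/(1−p) ≥ 88 + 12p/(1−p) ⇒ p ≥ (88−69)/(88−12) = 1/4.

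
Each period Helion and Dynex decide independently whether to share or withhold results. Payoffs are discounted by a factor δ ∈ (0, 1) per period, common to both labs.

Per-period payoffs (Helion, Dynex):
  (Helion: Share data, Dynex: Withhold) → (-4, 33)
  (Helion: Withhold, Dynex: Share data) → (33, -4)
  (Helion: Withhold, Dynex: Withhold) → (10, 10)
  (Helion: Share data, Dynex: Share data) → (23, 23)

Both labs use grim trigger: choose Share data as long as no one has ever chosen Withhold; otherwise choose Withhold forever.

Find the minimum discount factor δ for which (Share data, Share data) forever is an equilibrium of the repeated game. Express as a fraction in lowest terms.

One-period gain from deviating is 33 − 23 = 10. The loss is 23 − 10 = 13 in every subsequent period, with present value 13·δ/(1−δ).
Deviation is unprofitable when 13·δ/(1−δ) ≥ 10, i.e. δ/(1−δ) ≥ 10/13.
Equivalently δ ≥ 10/(10+13) = 10/23.

10/23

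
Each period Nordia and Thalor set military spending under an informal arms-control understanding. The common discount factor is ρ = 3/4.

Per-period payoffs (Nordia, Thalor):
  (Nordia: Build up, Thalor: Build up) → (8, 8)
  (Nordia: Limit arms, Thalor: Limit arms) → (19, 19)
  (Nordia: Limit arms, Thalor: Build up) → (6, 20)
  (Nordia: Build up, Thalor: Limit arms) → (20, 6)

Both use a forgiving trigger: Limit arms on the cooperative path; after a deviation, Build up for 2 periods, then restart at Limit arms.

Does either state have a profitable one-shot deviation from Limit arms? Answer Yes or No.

A one-shot deviation gives 20 now, then 8 for 2 periods, then back to 19.
Gain from deviating: (20−19) today; loss: (19−8) in each of the next 2 periods.
No-deviation condition: (19−8)(ρ+…+ρ^2) ≥ 20−19, i.e. ρ+…+ρ^2 ≥ 1/11.
At ρ = 3/4: ρ+…+ρ^2 = 1.3125 ≥ 0.0909.
So cooperation is sustainable.

No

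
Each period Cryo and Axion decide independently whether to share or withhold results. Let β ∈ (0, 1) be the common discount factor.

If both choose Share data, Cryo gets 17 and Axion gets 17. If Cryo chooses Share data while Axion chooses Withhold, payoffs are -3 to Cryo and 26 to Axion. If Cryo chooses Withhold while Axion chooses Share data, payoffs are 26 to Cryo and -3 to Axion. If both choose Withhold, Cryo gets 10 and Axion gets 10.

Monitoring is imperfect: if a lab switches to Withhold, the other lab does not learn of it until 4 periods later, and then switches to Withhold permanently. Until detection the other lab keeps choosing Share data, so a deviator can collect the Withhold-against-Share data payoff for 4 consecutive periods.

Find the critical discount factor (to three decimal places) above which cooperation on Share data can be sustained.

0.866

Deviating for the 4 undetected periods gains 26−17 = 9 per period over cooperation, then loses 17−10 = 7 per period forever once punishment starts.
Gain: 9(1 + β + … + β^3); loss: 7·β^4/(1−β).
No profitable deviation ⇔ 9(1−β^4) ≤ 7·β^4, i.e. β^4 ≥ 9/(9+7) = 9/16.
Hence β ≥ (9/16)^(1/4) ≈ 0.866.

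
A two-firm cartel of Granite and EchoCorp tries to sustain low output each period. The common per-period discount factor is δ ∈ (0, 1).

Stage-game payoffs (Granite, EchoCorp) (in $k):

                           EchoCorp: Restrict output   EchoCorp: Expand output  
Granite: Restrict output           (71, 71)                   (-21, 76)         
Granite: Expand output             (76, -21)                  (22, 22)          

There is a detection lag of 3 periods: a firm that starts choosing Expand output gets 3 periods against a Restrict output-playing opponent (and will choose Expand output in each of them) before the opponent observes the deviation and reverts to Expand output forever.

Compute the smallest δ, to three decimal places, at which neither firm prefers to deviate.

0.452

The best deviation is to choose Expand output for all 3 undetected periods, earning 76 each, then 22 forever once detected.
Deviation value: 76(1−δ^3)/(1−δ) + 22δ^3/(1−δ); cooperation value: 71/(1−δ).
IC: 71 ≥ 76(1−δ^3) + 22δ^3 = 76 − 54δ^3.
So δ^3 ≥ 5/54, giving δ ≥ (5/54)^(1/3) ≈ 0.452.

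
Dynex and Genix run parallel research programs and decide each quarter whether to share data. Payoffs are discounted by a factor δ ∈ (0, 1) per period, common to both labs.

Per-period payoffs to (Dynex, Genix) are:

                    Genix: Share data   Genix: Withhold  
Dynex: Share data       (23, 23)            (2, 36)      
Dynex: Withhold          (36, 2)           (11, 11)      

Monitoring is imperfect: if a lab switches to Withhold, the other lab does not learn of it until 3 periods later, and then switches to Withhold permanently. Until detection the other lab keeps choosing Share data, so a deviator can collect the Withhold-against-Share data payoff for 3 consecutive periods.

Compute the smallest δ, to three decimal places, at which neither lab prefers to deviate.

The best deviation is to choose Withhold for all 3 undetected periods, earning 36 each, then 11 forever once detected.
Deviation value: 36(1−δ^3)/(1−δ) + 11δ^3/(1−δ); cooperation value: 23/(1−δ).
IC: 23 ≥ 36(1−δ^3) + 11δ^3 = 36 − 25δ^3.
So δ^3 ≥ 13/25, giving δ ≥ (13/25)^(1/3) ≈ 0.804.

0.804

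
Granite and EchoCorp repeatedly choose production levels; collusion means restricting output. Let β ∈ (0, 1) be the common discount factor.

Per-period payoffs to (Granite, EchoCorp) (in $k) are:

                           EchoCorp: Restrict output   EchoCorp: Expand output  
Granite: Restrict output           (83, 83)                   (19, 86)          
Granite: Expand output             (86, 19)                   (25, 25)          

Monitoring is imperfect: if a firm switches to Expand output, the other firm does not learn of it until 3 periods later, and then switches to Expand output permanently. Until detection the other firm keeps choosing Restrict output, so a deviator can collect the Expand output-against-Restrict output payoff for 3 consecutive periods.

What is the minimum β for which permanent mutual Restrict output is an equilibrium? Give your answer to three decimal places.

0.366

The best deviation is to choose Expand output for all 3 undetected periods, earning 86 each, then 25 forever once detected.
Deviation value: 86(1−β^3)/(1−β) + 25β^3/(1−β); cooperation value: 83/(1−β).
IC: 83 ≥ 86(1−β^3) + 25β^3 = 86 − 61β^3.
So β^3 ≥ 3/61, giving β ≥ (3/61)^(1/3) ≈ 0.366.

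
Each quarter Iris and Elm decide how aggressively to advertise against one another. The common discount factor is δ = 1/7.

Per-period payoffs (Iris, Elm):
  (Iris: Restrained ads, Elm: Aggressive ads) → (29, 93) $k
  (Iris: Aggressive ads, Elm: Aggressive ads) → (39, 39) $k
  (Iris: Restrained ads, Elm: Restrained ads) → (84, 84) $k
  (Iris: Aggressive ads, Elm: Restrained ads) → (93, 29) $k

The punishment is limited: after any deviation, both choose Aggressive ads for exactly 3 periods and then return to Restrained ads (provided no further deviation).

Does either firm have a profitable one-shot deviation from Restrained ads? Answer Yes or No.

Yes

IC: δ+…+δ^3 ≥ (93−84)/(84−39) = 1/5.
At δ = 1/7: partial sum = 0.1662 < 0.2000. Cooperation not sustainable.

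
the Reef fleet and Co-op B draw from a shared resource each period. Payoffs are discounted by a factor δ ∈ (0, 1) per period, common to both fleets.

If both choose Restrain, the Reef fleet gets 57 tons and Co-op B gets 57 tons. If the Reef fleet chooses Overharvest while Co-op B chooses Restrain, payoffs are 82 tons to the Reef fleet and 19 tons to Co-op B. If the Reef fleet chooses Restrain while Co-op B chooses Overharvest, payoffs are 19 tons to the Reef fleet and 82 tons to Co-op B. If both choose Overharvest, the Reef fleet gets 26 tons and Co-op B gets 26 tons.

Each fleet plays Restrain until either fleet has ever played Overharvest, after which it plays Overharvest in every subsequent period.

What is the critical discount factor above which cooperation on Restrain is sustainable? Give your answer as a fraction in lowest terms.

25/56

Cooperation forever yields 57 each period: 57/(1−δ).
Deviating yields 82 once, then 26 forever: 82 + 26δ/(1−δ).
No profitable deviation requires 57/(1−δ) ≥ 82 + 26δ/(1−δ).
Multiplying by (1−δ): 57 ≥ 82(1−δ) + 26δ = 82 − 56δ.
So 56δ ≥ 25, i.e. δ ≥ 25/56.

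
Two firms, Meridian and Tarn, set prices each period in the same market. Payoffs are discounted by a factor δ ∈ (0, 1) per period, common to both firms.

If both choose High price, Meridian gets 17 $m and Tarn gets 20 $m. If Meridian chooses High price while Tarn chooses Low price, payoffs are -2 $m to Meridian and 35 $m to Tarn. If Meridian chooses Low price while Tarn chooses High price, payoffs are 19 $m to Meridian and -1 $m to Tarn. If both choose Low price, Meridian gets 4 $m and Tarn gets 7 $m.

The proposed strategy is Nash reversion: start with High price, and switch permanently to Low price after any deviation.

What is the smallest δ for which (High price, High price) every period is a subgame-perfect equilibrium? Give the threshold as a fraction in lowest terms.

15/28

Meridian's threshold: (19−17)/(19−4) = 2/15.
Tarn's threshold: (35−20)/(35−7) = 15/28.
2/15 < 15/28, so Tarn binds and δ* = 15/28.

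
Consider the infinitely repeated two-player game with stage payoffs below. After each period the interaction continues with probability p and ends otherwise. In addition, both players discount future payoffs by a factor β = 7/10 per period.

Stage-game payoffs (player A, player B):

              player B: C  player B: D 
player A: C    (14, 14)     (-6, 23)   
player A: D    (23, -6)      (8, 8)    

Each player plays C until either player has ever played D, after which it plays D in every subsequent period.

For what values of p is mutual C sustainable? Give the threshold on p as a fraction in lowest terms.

With continuation probability p and discount β, the effective per-period discount factor is βp.
Grim-trigger IC: βp ≥ (23−14)/(23−8) = 3/5.
So p ≥ (3/5)/(7/10) = 6/7.

6/7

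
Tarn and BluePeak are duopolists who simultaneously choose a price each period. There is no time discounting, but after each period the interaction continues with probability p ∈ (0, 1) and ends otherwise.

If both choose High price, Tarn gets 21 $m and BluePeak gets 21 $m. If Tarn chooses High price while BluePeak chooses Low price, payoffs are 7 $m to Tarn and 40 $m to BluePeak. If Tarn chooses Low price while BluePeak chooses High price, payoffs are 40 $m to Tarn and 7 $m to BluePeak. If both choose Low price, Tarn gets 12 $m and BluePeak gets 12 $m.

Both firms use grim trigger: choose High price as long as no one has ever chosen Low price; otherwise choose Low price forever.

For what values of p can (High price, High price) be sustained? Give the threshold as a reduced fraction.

With no time discounting, the continuation probability p plays the role of the discount factor.
Grim-trigger IC: 21/(1−p) ≥ 40 + 12p/(1−p) ⇒ p ≥ (40−21)/(40−12) = 19/28.

19/28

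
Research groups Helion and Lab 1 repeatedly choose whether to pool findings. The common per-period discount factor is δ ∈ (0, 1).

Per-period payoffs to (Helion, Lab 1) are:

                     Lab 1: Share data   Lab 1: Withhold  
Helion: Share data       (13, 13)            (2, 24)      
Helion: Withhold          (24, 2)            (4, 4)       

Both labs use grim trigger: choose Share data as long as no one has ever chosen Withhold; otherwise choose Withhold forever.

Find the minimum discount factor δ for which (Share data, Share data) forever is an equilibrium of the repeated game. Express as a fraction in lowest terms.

11/20

Under grim trigger the critical discount factor is (T−C)/(T−P) with T = 24, C = 13, P = 4.
δ* = (24−13)/(24−4) = 11/20.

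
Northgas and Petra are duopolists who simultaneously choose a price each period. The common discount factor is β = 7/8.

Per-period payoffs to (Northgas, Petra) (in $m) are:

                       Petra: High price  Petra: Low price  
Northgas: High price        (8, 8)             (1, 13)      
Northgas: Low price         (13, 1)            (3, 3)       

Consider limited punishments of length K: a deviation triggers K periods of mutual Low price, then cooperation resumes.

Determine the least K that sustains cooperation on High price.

2

Need Σ_{k=1}^{K} β^k ≥ (13−8)/(8−3) = 1.0000 at β = 7/8.
At K = 1 the sum is 0.8750 < 1.0000; at K = 2 it is 1.6406 ≥ 1.0000.
So the minimum punishment length is K = 2.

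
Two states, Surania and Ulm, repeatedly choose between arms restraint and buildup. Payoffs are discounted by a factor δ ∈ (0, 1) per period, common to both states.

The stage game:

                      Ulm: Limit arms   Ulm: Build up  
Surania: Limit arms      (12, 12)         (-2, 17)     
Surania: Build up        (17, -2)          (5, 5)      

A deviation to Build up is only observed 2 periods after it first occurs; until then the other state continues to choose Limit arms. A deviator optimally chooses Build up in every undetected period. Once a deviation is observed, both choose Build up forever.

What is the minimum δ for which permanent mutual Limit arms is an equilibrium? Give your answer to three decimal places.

Deviating for the 2 undetected periods gains 17−12 = 5 per period over cooperation, then loses 12−5 = 7 per period forever once punishment starts.
Gain: 5(1 + δ + … + δ^1); loss: 7·δ^2/(1−δ).
No profitable deviation ⇔ 5(1−δ^2) ≤ 7·δ^2, i.e. δ^2 ≥ 5/(5+7) = 5/12.
Hence δ ≥ (5/12)^(1/2) ≈ 0.645.

0.645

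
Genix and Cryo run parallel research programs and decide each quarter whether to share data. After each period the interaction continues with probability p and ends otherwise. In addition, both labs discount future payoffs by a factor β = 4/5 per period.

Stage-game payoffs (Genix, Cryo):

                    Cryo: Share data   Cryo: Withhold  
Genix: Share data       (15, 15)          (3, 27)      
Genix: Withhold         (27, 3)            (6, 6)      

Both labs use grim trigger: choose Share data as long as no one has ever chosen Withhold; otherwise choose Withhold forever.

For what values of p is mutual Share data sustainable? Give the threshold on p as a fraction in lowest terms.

5/7

With continuation probability p and discount β, the effective per-period discount factor is βp.
Grim-trigger IC: βp ≥ (27−15)/(27−6) = 4/7.
So p ≥ (4/7)/(4/5) = 5/7.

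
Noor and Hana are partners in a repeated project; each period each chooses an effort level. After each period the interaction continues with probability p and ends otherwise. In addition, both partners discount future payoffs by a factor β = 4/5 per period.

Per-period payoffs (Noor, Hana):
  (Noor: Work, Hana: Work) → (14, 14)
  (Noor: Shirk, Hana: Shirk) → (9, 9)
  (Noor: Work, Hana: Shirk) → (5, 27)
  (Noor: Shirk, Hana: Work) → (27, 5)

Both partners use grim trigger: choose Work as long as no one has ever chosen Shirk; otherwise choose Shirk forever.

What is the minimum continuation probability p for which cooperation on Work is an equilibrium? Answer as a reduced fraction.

Expected continuation weight on next period's payoff is β·p = 4/5·p, which plays the role of the discount factor.
Cooperation requires 4/5·p ≥ (27−14)/(27−9) = 13/18, hence p ≥ 65/72.

65/72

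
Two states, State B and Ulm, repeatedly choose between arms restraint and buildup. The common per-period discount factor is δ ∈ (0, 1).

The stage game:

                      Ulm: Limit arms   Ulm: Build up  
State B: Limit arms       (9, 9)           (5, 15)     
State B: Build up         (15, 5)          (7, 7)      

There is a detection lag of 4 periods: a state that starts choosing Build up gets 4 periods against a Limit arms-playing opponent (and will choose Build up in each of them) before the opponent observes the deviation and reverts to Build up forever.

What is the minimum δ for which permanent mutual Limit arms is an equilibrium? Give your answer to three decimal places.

The best deviation is to choose Build up for all 4 undetected periods, earning 15 each, then 7 forever once detected.
Deviation value: 15(1−δ^4)/(1−δ) + 7δ^4/(1−δ); cooperation value: 9/(1−δ).
IC: 9 ≥ 15(1−δ^4) + 7δ^4 = 15 − 8δ^4.
So δ^4 ≥ 6/8 = 3/4, giving δ ≥ (3/4)^(1/4) ≈ 0.931.

0.931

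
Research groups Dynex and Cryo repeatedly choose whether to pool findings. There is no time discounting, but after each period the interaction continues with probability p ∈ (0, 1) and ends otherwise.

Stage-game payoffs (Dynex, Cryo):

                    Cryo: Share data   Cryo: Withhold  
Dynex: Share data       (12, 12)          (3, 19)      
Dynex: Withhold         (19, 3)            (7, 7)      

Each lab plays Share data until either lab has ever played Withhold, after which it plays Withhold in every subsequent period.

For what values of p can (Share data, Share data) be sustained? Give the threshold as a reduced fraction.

7/12

Expected cooperation value is 12 + p·12 + p²·12 + … = 12/(1−p); deviation gives 19 + p·7/(1−p).
12 ≥ 19(1−p) + 7p ⇒ 12p ≥ 7 ⇒ p ≥ 7/12.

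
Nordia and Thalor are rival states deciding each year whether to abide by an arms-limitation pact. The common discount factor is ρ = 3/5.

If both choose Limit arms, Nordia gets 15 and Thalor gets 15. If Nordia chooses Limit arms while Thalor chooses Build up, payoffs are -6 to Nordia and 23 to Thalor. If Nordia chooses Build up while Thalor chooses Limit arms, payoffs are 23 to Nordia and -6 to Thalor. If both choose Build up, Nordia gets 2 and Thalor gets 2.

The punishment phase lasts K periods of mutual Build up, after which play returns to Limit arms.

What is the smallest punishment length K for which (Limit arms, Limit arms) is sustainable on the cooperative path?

Need Σ_{k=1}^{K} ρ^k ≥ (23−15)/(15−2) = 0.6154 at ρ = 3/5.
At K = 1 the sum is 0.6000 < 0.6154; at K = 2 it is 0.9600 ≥ 0.6154.
So the minimum punishment length is K = 2.

2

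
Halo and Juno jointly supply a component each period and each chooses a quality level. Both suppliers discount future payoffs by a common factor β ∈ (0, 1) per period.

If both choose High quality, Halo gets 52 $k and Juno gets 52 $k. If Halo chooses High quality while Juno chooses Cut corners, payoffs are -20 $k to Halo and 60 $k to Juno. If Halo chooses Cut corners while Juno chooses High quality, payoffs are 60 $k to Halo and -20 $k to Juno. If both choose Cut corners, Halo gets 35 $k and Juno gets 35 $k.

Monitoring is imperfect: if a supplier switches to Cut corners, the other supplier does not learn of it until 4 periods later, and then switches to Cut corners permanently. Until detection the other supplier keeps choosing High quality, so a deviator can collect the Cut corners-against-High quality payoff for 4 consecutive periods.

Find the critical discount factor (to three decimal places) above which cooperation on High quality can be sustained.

The best deviation is to choose Cut corners for all 4 undetected periods, earning 60 each, then 35 forever once detected.
Deviation value: 60(1−β^4)/(1−β) + 35β^4/(1−β); cooperation value: 52/(1−β).
IC: 52 ≥ 60(1−β^4) + 35β^4 = 60 − 25β^4.
So β^4 ≥ 8/25, giving β ≥ (8/25)^(1/4) ≈ 0.752.

0.752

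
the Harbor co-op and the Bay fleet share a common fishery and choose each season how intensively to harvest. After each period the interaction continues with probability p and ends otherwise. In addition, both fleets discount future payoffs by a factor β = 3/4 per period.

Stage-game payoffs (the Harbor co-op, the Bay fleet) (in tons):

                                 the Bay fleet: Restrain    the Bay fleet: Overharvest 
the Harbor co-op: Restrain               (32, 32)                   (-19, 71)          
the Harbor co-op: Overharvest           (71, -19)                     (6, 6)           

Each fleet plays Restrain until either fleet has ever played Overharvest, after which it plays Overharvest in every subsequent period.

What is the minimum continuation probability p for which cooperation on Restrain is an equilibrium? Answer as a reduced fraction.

4/5

Expected continuation weight on next period's payoff is β·p = 3/4·p, which plays the role of the discount factor.
Cooperation requires 3/4·p ≥ (71−32)/(71−6) = 3/5, hence p ≥ 4/5.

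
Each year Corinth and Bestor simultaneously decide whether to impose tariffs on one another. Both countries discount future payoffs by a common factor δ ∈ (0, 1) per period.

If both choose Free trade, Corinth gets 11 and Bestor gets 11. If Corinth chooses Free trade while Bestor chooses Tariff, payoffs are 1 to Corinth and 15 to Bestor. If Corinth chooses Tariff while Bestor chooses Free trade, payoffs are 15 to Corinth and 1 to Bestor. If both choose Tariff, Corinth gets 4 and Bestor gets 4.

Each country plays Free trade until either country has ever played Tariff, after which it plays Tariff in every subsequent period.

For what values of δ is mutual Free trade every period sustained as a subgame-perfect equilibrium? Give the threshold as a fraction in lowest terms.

Under grim trigger the critical discount factor is (T−C)/(T−P) with T = 15, C = 11, P = 4.
δ* = (15−11)/(15−4) = 4/11.

4/11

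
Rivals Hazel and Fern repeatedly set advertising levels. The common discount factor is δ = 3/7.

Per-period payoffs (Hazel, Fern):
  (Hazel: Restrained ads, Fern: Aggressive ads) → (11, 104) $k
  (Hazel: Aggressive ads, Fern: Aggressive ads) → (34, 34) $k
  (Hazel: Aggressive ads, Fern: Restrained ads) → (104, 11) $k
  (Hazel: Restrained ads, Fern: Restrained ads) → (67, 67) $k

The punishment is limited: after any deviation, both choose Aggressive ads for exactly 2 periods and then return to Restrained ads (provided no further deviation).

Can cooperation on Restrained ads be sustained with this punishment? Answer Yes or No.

IC: δ+…+δ^2 ≥ (104−67)/(67−34) = 37/33.
At δ = 3/7: partial sum = 0.6122 < 1.1212. Cooperation not sustainable.

No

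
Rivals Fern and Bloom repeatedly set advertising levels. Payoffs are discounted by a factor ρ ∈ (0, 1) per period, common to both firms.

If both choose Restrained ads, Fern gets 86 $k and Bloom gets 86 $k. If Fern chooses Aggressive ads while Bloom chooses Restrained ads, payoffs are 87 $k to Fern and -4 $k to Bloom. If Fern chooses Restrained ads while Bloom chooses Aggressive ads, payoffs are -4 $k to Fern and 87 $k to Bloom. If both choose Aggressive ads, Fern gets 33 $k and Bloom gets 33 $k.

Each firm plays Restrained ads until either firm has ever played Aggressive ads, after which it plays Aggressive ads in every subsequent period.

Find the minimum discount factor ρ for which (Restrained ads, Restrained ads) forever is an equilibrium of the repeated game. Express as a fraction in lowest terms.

1/54

Under grim trigger the critical discount factor is (T−C)/(T−P) with T = 87, C = 86, P = 33.
ρ* = (87−86)/(87−33) = 1/54.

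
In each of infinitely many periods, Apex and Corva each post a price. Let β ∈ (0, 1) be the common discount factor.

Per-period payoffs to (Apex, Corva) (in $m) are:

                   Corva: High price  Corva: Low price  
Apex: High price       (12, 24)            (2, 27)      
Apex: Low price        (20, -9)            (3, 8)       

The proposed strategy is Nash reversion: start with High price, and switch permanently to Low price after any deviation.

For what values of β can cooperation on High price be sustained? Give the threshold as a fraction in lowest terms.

8/17

Apex's threshold: (20−12)/(20−3) = 8/17.
Corva's threshold: (27−24)/(27−8) = 3/19.
8/17 > 3/19, so Apex binds and β* = 8/17.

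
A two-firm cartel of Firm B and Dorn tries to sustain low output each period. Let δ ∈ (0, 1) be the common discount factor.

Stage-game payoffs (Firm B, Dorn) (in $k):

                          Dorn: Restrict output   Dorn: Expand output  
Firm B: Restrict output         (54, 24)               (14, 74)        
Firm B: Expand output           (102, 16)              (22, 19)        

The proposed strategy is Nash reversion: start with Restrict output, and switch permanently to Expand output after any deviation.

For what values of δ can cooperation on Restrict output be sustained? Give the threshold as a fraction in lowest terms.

10/11

For Firm B: deviation gain 102−54 = 48, per-period punishment loss 54−22 = 32. IC gives δ ≥ 48/80 = 3/5.
For Dorn: gain 50, loss 5 per period, so δ ≥ 50/55 = 10/11.
The tighter constraint is Dorn's, so cooperation needs δ ≥ 10/11.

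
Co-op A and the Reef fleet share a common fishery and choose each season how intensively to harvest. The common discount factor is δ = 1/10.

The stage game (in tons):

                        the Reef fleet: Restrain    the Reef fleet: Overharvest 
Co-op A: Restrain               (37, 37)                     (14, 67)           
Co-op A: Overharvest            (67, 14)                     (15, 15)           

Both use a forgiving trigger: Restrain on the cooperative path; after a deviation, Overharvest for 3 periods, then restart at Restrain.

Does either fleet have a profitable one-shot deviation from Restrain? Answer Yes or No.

A one-shot deviation gives 67 now, then 15 for 3 periods, then back to 37.
Gain from deviating: (67−37) today; loss: (37−15) in each of the next 3 periods.
No-deviation condition: (37−15)(δ+…+δ^3) ≥ 67−37, i.e. δ+…+δ^3 ≥ 15/11.
At δ = 1/10: δ+…+δ^3 = 0.1110 < 1.3636.
So cooperation is not sustainable.

Yes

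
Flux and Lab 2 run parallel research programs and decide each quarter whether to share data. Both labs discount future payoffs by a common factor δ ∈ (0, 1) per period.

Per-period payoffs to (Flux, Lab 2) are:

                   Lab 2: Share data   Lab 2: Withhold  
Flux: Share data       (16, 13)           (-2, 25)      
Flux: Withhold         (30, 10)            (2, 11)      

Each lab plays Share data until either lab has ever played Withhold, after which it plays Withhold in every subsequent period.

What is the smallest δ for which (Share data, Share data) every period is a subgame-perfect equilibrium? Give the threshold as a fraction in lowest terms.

6/7

For Flux: deviation gain 30−16 = 14, per-period punishment loss 16−2 = 14. IC gives δ ≥ 14/28 = 1/2.
For Lab 2: gain 12, loss 2 per period, so δ ≥ 12/14 = 6/7.
The tighter constraint is Lab 2's, so cooperation needs δ ≥ 6/7.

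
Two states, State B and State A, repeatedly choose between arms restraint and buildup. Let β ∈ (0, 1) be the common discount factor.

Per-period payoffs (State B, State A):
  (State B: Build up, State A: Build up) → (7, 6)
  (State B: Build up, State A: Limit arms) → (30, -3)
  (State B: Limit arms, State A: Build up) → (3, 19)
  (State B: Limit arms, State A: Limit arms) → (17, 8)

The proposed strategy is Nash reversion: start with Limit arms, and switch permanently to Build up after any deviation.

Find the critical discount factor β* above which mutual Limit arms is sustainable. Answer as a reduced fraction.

11/13

For State B: deviation gain 30−17 = 13, per-period punishment loss 17−7 = 10. IC gives β ≥ 13/23.
For State A: gain 11, loss 2 per period, so β ≥ 11/13.
The tighter constraint is State A's, so cooperation needs β ≥ 11/13.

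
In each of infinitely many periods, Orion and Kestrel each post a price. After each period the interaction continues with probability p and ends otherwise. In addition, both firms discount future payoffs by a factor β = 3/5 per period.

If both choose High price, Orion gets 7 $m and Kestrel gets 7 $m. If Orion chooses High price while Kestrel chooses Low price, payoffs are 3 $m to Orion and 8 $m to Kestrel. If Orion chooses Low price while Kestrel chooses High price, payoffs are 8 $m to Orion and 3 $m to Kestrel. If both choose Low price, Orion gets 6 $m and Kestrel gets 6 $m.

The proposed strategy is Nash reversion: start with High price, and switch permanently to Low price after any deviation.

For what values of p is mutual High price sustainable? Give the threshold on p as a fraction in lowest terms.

5/6

Expected continuation weight on next period's payoff is β·p = 3/5·p, which plays the role of the discount factor.
Cooperation requires 3/5·p ≥ (8−7)/(8−6) = 1/2, hence p ≥ 5/6.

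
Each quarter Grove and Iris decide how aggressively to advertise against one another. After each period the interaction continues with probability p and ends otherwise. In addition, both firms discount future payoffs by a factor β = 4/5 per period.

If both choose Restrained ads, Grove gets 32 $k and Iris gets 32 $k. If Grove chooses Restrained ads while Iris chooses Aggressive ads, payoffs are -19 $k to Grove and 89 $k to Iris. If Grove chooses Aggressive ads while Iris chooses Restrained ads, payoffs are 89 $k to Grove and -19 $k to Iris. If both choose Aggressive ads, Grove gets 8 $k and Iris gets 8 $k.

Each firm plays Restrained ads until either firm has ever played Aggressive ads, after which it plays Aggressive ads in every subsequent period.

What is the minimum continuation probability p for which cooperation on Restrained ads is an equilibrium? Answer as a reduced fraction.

Expected continuation weight on next period's payoff is β·p = 4/5·p, which plays the role of the discount factor.
Cooperation requires 4/5·p ≥ (89−32)/(89−8) = 19/27, hence p ≥ 95/108.

95/108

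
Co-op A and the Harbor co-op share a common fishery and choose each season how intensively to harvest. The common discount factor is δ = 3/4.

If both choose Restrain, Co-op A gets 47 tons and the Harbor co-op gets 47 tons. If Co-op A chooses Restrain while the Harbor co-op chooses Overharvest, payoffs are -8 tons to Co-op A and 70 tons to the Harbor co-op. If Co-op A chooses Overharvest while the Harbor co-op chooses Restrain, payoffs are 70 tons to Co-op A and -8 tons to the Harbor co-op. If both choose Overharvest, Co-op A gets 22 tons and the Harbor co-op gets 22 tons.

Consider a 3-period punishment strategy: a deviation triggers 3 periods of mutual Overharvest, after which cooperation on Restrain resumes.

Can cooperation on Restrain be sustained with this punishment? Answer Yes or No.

Yes

Comparing payoff streams over the 4 periods until play realigns: cooperate → 47(1+δ+…+δ^3); deviate → 70 + 22(δ+…+δ^3).
Cooperation is sustained iff (47−22)(δ+…+δ^3) ≥ 70−47.
δ+…+δ^3 = 3/4·(1−(3/4)^3)/(1−3/4) = 1.7344, and (70−47)/(47−22) = 0.9200.
1.7344 ≥ 0.9200, so cooperation is sustainable.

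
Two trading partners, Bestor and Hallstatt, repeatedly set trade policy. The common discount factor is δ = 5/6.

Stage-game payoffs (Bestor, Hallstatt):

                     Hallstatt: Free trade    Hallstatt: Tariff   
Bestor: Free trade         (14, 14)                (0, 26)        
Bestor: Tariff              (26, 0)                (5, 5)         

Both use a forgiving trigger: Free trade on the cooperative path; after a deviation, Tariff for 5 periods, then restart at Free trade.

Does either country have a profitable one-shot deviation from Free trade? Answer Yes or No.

A one-shot deviation gives 26 now, then 5 for 5 periods, then back to 14.
Gain from deviating: (26−14) today; loss: (14−5) in each of the next 5 periods.
No-deviation condition: (14−5)(δ+…+δ^5) ≥ 26−14, i.e. δ+…+δ^5 ≥ 4/3.
At δ = 5/6: δ+…+δ^5 = 2.9906 ≥ 1.3333.
So cooperation is sustainable.

No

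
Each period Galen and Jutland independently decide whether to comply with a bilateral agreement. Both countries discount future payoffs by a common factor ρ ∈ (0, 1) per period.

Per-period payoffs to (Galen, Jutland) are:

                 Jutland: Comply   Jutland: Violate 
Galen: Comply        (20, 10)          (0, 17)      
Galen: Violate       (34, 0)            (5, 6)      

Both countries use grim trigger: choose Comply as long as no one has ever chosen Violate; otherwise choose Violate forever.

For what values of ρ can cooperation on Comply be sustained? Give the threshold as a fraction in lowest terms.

Galen: cooperation gives 20 each period; deviation gives 34 once then 5 forever.
  20/(1−ρ) ≥ 34 + 5ρ/(1−ρ) ⇒ ρ ≥ 14/29.
Jutland: cooperation gives 10 each period; deviation gives 17 once then 6 forever.
  ρ ≥ 7/11.
Both must hold, so the binding constraint is Jutland's: ρ ≥ 7/11.

7/11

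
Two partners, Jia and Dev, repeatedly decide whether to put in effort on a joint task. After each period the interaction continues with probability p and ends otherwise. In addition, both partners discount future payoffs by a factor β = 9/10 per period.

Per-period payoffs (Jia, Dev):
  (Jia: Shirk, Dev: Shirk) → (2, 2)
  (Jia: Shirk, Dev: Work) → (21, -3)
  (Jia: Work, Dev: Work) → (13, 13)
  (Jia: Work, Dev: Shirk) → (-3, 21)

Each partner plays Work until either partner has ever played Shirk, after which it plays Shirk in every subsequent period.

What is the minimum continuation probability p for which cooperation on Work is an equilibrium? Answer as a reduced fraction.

80/171

With continuation probability p and discount β, the effective per-period discount factor is βp.
Grim-trigger IC: βp ≥ (21−13)/(21−2) = 8/19.
So p ≥ (8/19)/(9/10) = 80/171.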